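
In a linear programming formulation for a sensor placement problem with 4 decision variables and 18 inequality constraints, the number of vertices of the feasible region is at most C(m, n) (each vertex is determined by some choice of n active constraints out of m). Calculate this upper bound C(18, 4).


Each vertex corresponds to some choice of n active constraints out of m, so the number of vertices is at most C(m, n) = m! / (n!(m-n)!).
m = 18, n = 4
Numerator: 18 * 17 * 16 * 15
Denominator: 4! = 24
C(18, 4) = 3060


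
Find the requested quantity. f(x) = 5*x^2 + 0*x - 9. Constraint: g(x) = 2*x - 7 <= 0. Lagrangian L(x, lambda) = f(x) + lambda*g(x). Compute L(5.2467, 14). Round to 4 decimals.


Step 1: Evaluate f(x).
f(5.2467) = 5*5.2467^2 + 0*5.2467 - 9 = 128.6393
Step 2: Evaluate g(x).
g(5.2467) = 2*5.2467 - 7 = 3.4934
Step 3: Compute Lagrangian.
L = 128.6393 + 14*3.4934 = 177.5469


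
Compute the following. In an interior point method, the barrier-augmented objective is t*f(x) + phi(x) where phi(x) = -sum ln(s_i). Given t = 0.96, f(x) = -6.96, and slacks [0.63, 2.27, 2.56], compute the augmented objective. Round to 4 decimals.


Step 1: Compute log-barrier.
ln values: [-0.462, 0.8198, 0.94]
phi = -(-0.462 + 0.8198 + 0.94) = -1.2978
Step 2: Compute augmented objective.
t*f(x) = 0.96*-6.96 = -6.6816
Total = -6.6816 - 1.2978 = -7.9794


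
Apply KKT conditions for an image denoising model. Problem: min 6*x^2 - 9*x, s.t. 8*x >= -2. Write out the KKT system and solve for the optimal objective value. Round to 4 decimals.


Step 1: Try lambda = 0 (constraint inactive).
Stationarity: 2*6*x - 9 = 0
x* = 9/(2*6) = 0.75
Check constraint: 8*0.75 = 6.0 >= -2 -- satisfied.
Step 2: Compute optimal value.
f(x*) = 6*0.75^2 - 9*0.75 = -3.375


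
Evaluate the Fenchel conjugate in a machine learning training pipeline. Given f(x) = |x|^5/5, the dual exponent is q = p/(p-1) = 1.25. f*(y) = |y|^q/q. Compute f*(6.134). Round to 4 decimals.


The conjugate exponent q satisfies 1/p + 1/q = 1.
p = 5, so q = 5/(5 - 1) = 1.25
|y|^q = 6.134^1.25 = 9.6534
f*(6.134) = 9.6534 / 1.25 = 7.7227


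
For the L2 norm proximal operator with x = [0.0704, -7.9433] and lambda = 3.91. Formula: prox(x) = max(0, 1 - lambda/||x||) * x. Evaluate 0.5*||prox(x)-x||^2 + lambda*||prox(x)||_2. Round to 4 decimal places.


Step 1: Compute ||x||.
||x|| = 7.9436
Step 2: Compute scaling factor.
scale = max(0, 1 - 3.91/7.9436) = 0.5078
Step 3: prox(x) = [0.0357, -4.0335]
||prox(x)|| = 4.0336
Step 4: Proximal objective.
0.5*||prox-x||^2 = 7.6441
lambda*||prox|| = 15.7714
Total = 23.4155


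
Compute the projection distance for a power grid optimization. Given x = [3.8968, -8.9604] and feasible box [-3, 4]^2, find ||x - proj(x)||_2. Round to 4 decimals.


Project each component onto [-3, 4].
clip(3.8968) = 3.8968, clip(-8.9604) = -3.0
Projection = [3.8968, -3.0]
Squared diffs: [0.0, 35.5264]
Distance = sqrt(35.5264) = 5.9604


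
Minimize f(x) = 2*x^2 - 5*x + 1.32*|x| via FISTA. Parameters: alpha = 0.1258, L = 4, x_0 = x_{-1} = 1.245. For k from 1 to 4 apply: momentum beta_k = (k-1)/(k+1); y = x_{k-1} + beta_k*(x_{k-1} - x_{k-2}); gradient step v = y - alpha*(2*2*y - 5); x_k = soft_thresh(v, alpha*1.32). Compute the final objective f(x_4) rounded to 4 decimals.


FISTA on f(x) = 2*x^2 - 5*x + 1.32*|x|
L = 4, alpha = 0.1258
Iteration 1: beta = 0.0, y = 1.245 + 0.0*(1.245 - 1.245) = 1.245
  grad(y) = -0.02, v = y - alpha*grad = 1.2475
  prox(v) = soft_thresh(1.2475, 0.1661) = 1.0815
Iteration 2: beta = 0.3333, y = 1.0815 + 0.3333*(1.0815 - 1.245) = 1.0269
  grad(y) = -0.8922, v = y - alpha*grad = 1.1392
  prox(v) = soft_thresh(1.1392, 0.1661) = 0.9731
Iteration 3: beta = 0.5, y = 0.9731 + 0.5*(0.9731 - 1.0815) = 0.919
  grad(y) = -1.3241, v = y - alpha*grad = 1.0855
  prox(v) = soft_thresh(1.0855, 0.1661) = 0.9195
Iteration 4: beta = 0.6, y = 0.9195 + 0.6*(0.9195 - 0.9731) = 0.8873
  grad(y) = -1.4508, v = y - alpha*grad = 1.0698
  prox(v) = soft_thresh(1.0698, 0.1661) = 0.9038
f(x_4) = 2*0.9038^2 - 5*0.9038 + 1.32*|0.9038| = -1.6923


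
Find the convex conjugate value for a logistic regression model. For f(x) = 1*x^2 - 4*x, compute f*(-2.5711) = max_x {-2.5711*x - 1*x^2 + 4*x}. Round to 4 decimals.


f*(y) = sup_x {y*x - a*x^2 - b*x} = sup_x {(y-b)*x - a*x^2}
FOC: (y - b) - 2a*x = 0 => x* = (y - b)/(2a)
x* = (-2.5711 + 4)/(2*1) = 0.7145
f*(-2.5711) = (y-b)^2/(4a) = (-2.5711 + 4)^2/(4*1)
= 2.0418/4 = 0.5104


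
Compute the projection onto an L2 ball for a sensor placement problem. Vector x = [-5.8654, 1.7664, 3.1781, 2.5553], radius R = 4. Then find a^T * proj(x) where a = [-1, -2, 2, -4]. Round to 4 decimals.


Step 1: Compute ||x|| (intermediates to 6 decimals).
||x|| = sqrt((-5.8654)^2 + 1.7664^2 + 3.1781^2 + 2.5553^2) = 7.35887
Step 2: Project.
Since ||x|| > R, scale = R/||x|| = 4/7.35887 = 0.543562, proj(x) = scale * x
proj(x) = [-3.188209, 0.960148, 1.727494, 1.388964]
Step 3: Dot product.
a^T * proj(x) = -1*(-3.188209) - 2*0.960148 + 2*1.727494 - 4*1.388964 = -0.833


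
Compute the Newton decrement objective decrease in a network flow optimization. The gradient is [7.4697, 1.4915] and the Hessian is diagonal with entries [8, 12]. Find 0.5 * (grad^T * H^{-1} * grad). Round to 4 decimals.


Step 1: H is diagonal, so H^(-1) * g = [0.9337, 0.1243].
Step 2: g^T H^(-1) g = sum_i g_i^2 / H_ii
  = (7.4697)^2/8 + (1.4915)^2/12
  = 6.9746 + 0.1854 = 7.1599
Step 3: Objective decrease = 0.5 * g^T H^(-1) g = 3.58


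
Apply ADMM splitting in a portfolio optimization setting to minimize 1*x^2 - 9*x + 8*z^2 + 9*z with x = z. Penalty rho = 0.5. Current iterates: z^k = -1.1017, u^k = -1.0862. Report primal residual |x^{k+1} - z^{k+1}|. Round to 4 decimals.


ADMM iteration with rho = 0.5, z^k = -1.1017, u^k = -1.0862
Step 1: x-update.
Minimize 1*x^2 - 9*x + (0.5/2)*(x + 1.1017 - 1.0862)^2
FOC: (2*1 + 0.5)*x = 9 + 0.5*(-1.1017 + 1.0862)
x^{k+1} = 3.5969
Step 2: z-update.
Minimize 8*z^2 + 9*z + (0.5/2)*(3.5969 - z - 1.0862)^2
FOC: (2*8 + 0.5)*z = -9 + 0.5*(3.5969 - 1.0862)
z^{k+1} = -0.4694
Step 3: u-update.
u^{k+1} = -1.0862 + 3.5969 + 0.4694 = 2.9801
Step 4: Primal residual = |3.5969 + 0.4694| = 4.0663


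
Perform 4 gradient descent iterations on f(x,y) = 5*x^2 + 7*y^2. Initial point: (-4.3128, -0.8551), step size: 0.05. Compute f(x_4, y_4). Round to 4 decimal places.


Gradient descent on f(x,y) = 5*x^2 + 7*y^2.
Starting point: (-4.3128, -0.8551), alpha = 0.05
Step 1: grad_x = 2*5*-4.3128 = -43.128, grad_y = 2*7*-0.8551 = -11.9714
  x_1 = -4.3128 - 0.05*-43.128 = -2.1564
  y_1 = -0.8551 - 0.05*-11.9714 = -0.2565
Step 2: grad_x = 2*5*-2.1564 = -21.564, grad_y = 2*7*-0.2565 = -3.5914
  x_2 = -2.1564 - 0.05*-21.564 = -1.0782
  y_2 = -0.2565 - 0.05*-3.5914 = -0.077
Step 3: grad_x = 2*5*-1.0782 = -10.782, grad_y = 2*7*-0.077 = -1.0774
  x_3 = -1.0782 - 0.05*-10.782 = -0.5391
  y_3 = -0.077 - 0.05*-1.0774 = -0.0231
Step 4: grad_x = 2*5*-0.5391 = -5.391, grad_y = 2*7*-0.0231 = -0.3232
  x_4 = -0.5391 - 0.05*-5.391 = -0.2696
  y_4 = -0.0231 - 0.05*-0.3232 = -0.0069
f(-0.2696, -0.0069) = 5*(-0.2696)^2 + 7*(-0.0069)^2 = 0.3636


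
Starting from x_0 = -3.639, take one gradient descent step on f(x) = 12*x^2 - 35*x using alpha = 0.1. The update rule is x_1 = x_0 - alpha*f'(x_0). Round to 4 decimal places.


We compute the gradient at x_0 and apply the update.
f'(x) = 24*x - 35
f'(-3.639) = 24*-3.639 - 35 = -122.336
x_1 = -3.639 - 0.1*-122.336 = 8.5946


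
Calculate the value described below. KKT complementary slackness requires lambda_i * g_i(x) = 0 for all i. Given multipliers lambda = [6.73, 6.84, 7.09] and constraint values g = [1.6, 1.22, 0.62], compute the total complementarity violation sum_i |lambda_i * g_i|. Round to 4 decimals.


KKT complementary slackness check:
lambda_1 * g_1 = 6.73 * 1.6 = 10.768
lambda_2 * g_2 = 6.84 * 1.22 = 8.3448
lambda_3 * g_3 = 7.09 * 0.62 = 4.3958
Total violation = 10.768 + 8.3448 + 4.3958 = 23.5086


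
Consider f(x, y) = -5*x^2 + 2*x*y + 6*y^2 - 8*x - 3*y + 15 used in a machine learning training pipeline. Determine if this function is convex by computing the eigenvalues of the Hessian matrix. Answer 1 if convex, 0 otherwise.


The Hessian of f(x,y) = -5*x^2 + 2*x*y + 6*y^2 - 8*x - 3*y + 15 is:
H = [[-10, 2], [2, 12]]
Trace = -10 + 12 = 2
Determinant = -10*12 - (2)^2 = -124
Discriminant = (2)^2 - 4*-124 = 500.0
Eigenvalues: lambda_1 = -10.1803, lambda_2 = 12.1803
The function is not convex.

0


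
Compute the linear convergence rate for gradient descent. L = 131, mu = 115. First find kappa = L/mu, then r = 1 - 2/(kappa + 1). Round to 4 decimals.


Step 1: Compute the condition number.
kappa = L/mu = 131/115 = 1.1391
Step 2: Compute the convergence rate.
r = 1 - 2/(kappa + 1) = 1 - 2*mu/(L + mu) = (L - mu)/(L + mu) = 16/246 = 0.065


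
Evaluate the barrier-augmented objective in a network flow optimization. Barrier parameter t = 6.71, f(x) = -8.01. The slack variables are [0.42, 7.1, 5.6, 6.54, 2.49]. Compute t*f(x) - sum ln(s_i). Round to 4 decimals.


Step 1: Compute log-barrier.
ln values: [-0.8675, 1.9601, 1.7228, 1.8779, 0.9123]
phi = -(-0.8675 + 1.9601 + 1.7228 + 1.8779 + 0.9123) = -5.6056
Step 2: Compute augmented objective.
t*f(x) = 6.71*-8.01 = -53.7471
Total = -53.7471 - 5.6056 = -59.3527


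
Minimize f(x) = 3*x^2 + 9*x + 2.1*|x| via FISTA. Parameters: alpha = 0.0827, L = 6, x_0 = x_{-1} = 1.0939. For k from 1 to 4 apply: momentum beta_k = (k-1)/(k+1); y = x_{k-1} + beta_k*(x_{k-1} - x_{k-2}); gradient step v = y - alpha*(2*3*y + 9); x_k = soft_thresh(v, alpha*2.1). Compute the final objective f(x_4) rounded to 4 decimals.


FISTA on f(x) = 3*x^2 + 9*x + 2.1*|x|
L = 6, alpha = 0.0827
Iteration 1: beta = 0.0, y = 1.0939 + 0.0*(1.0939 - 1.0939) = 1.0939
  grad(y) = 15.5634, v = y - alpha*grad = -0.1932
  prox(v) = soft_thresh(-0.1932, 0.1737) = -0.0195
Iteration 2: beta = 0.3333, y = -0.0195 + 0.3333*(-0.0195 - 1.0939) = -0.3907
  grad(y) = 6.656, v = y - alpha*grad = -0.9411
  prox(v) = soft_thresh(-0.9411, 0.1737) = -0.7674
Iteration 3: beta = 0.5, y = -0.7674 + 0.5*(-0.7674 + 0.0195) = -1.1414
  grad(y) = 2.1515, v = y - alpha*grad = -1.3193
  prox(v) = soft_thresh(-1.3193, 0.1737) = -1.1457
Iteration 4: beta = 0.6, y = -1.1457 + 0.6*(-1.1457 + 0.7674) = -1.3726
  grad(y) = 0.7644, v = y - alpha*grad = -1.4358
  prox(v) = soft_thresh(-1.4358, 0.1737) = -1.2621
f(x_4) = 3*(-1.2621)^2 + 9*(-1.2621) + 2.1*|-1.2621| = -3.9298


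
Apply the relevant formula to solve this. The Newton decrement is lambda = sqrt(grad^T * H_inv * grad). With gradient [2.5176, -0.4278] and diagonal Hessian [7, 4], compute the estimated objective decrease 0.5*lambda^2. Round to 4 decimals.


Step 1: H is diagonal, so H^(-1) * g = [0.3597, -0.107].
Step 2: g^T H^(-1) g = sum_i g_i^2 / H_ii
  = (2.5176)^2/7 + (-0.4278)^2/4
  = 0.9055 + 0.0458 = 0.9512
Step 3: Objective decrease = 0.5 * g^T H^(-1) g = 0.4756


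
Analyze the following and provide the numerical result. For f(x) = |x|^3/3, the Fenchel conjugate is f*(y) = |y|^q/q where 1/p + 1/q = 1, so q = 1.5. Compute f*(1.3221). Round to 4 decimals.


The conjugate exponent q satisfies 1/p + 1/q = 1.
p = 3, so q = 3/(3 - 1) = 1.5
|y|^q = 1.3221^1.5 = 1.5202
f*(1.3221) = 1.5202 / 1.5 = 1.0135


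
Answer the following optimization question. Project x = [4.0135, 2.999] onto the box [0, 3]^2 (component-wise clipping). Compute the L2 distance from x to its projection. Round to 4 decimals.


Project each component onto [0, 3].
clip(4.0135) = 3.0, clip(2.999) = 2.999
Projection = [3.0, 2.999]
Squared diffs: [1.0272, 0.0]
Distance = sqrt(1.0272) = 1.0135


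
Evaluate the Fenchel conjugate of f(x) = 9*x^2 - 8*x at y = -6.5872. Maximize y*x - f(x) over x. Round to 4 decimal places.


f*(y) = sup_x {y*x - a*x^2 - b*x} = sup_x {(y-b)*x - a*x^2}
FOC: (y - b) - 2a*x = 0 => x* = (y - b)/(2a)
x* = (-6.5872 + 8)/(2*9) = 0.0785
f*(-6.5872) = (y-b)^2/(4a) = (-6.5872 + 8)^2/(4*9)
= 1.996/36 = 0.0554


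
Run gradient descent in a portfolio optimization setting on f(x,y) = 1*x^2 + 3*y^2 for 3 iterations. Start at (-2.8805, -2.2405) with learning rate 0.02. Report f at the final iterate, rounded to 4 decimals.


Gradient descent on f(x,y) = 1*x^2 + 3*y^2.
Starting point: (-2.8805, -2.2405), alpha = 0.02
Step 1: grad_x = 2*1*-2.8805 = -5.761, grad_y = 2*3*-2.2405 = -13.443
  x_1 = -2.8805 - 0.02*-5.761 = -2.7653
  y_1 = -2.2405 - 0.02*-13.443 = -1.9716
Step 2: grad_x = 2*1*-2.7653 = -5.5306, grad_y = 2*3*-1.9716 = -11.8298
  x_2 = -2.7653 - 0.02*-5.5306 = -2.6547
  y_2 = -1.9716 - 0.02*-11.8298 = -1.735
Step 3: grad_x = 2*1*-2.6547 = -5.3093, grad_y = 2*3*-1.735 = -10.4103
  x_3 = -2.6547 - 0.02*-5.3093 = -2.5485
  y_3 = -1.735 - 0.02*-10.4103 = -1.5268
f(-2.5485, -1.5268) = 1*(-2.5485)^2 + 3*(-1.5268)^2 = 13.4885


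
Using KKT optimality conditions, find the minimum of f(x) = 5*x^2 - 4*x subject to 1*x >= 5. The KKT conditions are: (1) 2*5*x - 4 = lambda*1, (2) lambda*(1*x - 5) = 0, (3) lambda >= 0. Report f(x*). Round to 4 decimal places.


Step 1: Try lambda = 0 (constraint inactive).
x_unc = 4/(2*5) = 0.4
Check: 1*0.4 = 0.4 < 5 -- violated!
Step 2: Constraint must be active: 1*x = 5
x* = 5/1 = 5.0
lambda = (2*5*5.0 - 4)/1 = 46.0
Step 3: Compute optimal value.
f(x*) = 5*5.0^2 - 4*5.0 = 105.0


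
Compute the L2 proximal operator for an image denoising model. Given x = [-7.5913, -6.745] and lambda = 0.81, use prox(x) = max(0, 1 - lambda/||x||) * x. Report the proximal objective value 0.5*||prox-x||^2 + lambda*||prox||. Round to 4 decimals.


Step 1: Compute ||x||.
||x|| = 10.1549
Step 2: Compute scaling factor.
scale = max(0, 1 - 0.81/10.1549) = 0.9202
Step 3: prox(x) = [-6.9858, -6.207]
||prox(x)|| = 9.3449
Step 4: Proximal objective.
0.5*||prox-x||^2 = 0.3281
lambda*||prox|| = 7.5694
Total = 7.8975


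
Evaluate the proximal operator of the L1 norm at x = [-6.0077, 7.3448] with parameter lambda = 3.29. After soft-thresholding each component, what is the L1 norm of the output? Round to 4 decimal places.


Soft-thresholding with lambda = 3.29:
prox(-6.0077) = sign(-6.0077)*max(|-6.0077| - 3.29, 0) = -2.7177
prox(7.3448) = sign(7.3448)*max(|7.3448| - 3.29, 0) = 4.0548
prox(x) = [-2.7177, 4.0548]
||prox(x)||_1 = 2.7177 + 4.0548 = 6.7725


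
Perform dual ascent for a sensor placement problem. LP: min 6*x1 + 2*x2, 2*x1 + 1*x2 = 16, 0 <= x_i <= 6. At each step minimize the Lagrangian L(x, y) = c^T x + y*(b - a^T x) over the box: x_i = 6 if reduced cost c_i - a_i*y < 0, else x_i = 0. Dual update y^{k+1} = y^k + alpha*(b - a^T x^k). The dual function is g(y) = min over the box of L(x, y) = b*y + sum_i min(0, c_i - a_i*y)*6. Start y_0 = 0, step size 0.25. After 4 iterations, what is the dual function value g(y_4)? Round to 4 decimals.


Dual ascent for LP: min 6*x1 + 2*x2, 2*x1 + 1*x2 = 16, 0 <= x_i <= 6
Step 1: y^k = 0.0, reduced costs: (6.0, 2.0)
  x^k = (0.0, 0.0), subgradient = b - a^T x = 16.0
  y^{k+1} = 0.0 + 0.25*16.0 = 4.0
Step 2: y^k = 4.0, reduced costs: (-2.0, -2.0)
  x^k = (6.0, 6.0), subgradient = b - a^T x = -2.0
  y^{k+1} = 4.0 + 0.25*-2.0 = 3.5
Step 3: y^k = 3.5, reduced costs: (-1.0, -1.5)
  x^k = (6.0, 6.0), subgradient = b - a^T x = -2.0
  y^{k+1} = 3.5 + 0.25*-2.0 = 3.0
Step 4: y^k = 3.0, reduced costs: (0.0, -1.0)
  x^k = (0.0, 6.0), subgradient = b - a^T x = 10.0
  y^{k+1} = 3.0 + 0.25*10.0 = 5.5
Dual objective at y_4 = 5.5: reduced costs (-5.0, -3.5), box minimizer x = (6.0, 6.0)
g(y_4) = b*y + (c1 - a1*y)*x1 + (c2 - a2*y)*x2 = 16*5.5 + (-5.0)*6.0 + (-3.5)*6.0 = 88.0 - 30.0 - 21.0 = 37.0


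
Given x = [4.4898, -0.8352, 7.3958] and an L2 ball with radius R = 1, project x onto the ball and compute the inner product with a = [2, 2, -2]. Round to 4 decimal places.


Step 1: Compute ||x|| (intermediates to 6 decimals).
||x|| = sqrt(4.4898^2 + (-0.8352)^2 + 7.3958^2) = 8.692164
Step 2: Project.
Since ||x|| > R, scale = R/||x|| = 1/8.692164 = 0.115046, proj(x) = scale * x
proj(x) = [0.516534, -0.096086, 0.850857]
Step 3: Dot product.
a^T * proj(x) = 2*0.516534 + 2*(-0.096086) - 2*0.850857 = -0.8608


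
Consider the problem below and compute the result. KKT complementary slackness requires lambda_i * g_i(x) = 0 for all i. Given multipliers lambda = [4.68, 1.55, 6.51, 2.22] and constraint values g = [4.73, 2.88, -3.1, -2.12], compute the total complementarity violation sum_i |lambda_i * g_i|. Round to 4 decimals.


KKT complementary slackness check:
lambda_1 * g_1 = 4.68 * 4.73 = 22.1364
lambda_2 * g_2 = 1.55 * 2.88 = 4.464
lambda_3 * g_3 = 6.51 * -3.1 = -20.181
lambda_4 * g_4 = 2.22 * -2.12 = -4.7064
Total violation = 22.1364 + 4.464 + 20.181 + 4.7064 = 51.4878


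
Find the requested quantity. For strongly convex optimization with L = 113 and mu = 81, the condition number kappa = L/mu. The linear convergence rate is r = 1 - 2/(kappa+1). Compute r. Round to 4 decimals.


Step 1: Compute the condition number.
kappa = L/mu = 113/81 = 1.3951
Step 2: Compute the convergence rate.
r = 1 - 2/(kappa + 1) = 1 - 2*mu/(L + mu) = (L - mu)/(L + mu) = 32/194 = 0.1649


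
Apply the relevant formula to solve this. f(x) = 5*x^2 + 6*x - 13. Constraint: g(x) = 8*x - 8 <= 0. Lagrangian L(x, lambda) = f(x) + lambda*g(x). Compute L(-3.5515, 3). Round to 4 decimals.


Step 1: Evaluate f(x).
f(-3.5515) = 5*(-3.5515)^2 + 6*(-3.5515) - 13 = 28.7568
Step 2: Evaluate g(x).
g(-3.5515) = 8*-3.5515 - 8 = -36.412
Step 3: Compute Lagrangian.
L = 28.7568 + 3*-36.412 = -80.4792


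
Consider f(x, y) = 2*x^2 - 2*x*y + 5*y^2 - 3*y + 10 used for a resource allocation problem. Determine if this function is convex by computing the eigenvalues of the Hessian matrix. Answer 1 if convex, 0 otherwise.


The Hessian of f(x,y) = 2*x^2 - 2*x*y + 5*y^2 - 3*y + 10 is:
H = [[4, -2], [-2, 10]]
Trace = 4 + 10 = 14
Determinant = 4*10 - (-2)^2 = 36
Discriminant = (14)^2 - 4*36 = 52.0
Eigenvalues: lambda_1 = 3.3944, lambda_2 = 10.6056
The function is convex.

1


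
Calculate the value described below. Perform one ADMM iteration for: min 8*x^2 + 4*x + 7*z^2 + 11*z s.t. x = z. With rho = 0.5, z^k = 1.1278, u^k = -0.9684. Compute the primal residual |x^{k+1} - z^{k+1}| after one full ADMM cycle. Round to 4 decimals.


ADMM iteration with rho = 0.5, z^k = 1.1278, u^k = -0.9684
Step 1: x-update.
Minimize 8*x^2 + 4*x + (0.5/2)*(x - 1.1278 - 0.9684)^2
FOC: (2*8 + 0.5)*x = -4 + 0.5*(1.1278 + 0.9684)
x^{k+1} = -0.1789
Step 2: z-update.
Minimize 7*z^2 + 11*z + (0.5/2)*(-0.1789 - z - 0.9684)^2
FOC: (2*7 + 0.5)*z = -11 + 0.5*(-0.1789 - 0.9684)
z^{k+1} = -0.7982
Step 3: u-update.
u^{k+1} = -0.9684 - 0.1789 + 0.7982 = -0.3491
Step 4: Primal residual = |-0.1789 + 0.7982| = 0.6193


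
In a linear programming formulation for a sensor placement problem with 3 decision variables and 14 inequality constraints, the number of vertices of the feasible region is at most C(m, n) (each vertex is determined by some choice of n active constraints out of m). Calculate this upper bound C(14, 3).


Each vertex corresponds to some choice of n active constraints out of m, so the number of vertices is at most C(m, n) = m! / (n!(m-n)!).
m = 14, n = 3
Numerator: 14 * 13 * 12
Denominator: 3! = 6
C(14, 3) = 364


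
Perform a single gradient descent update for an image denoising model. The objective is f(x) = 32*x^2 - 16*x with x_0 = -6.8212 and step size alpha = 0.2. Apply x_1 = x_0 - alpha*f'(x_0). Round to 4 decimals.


We compute the gradient at x_0 and apply the update.
f'(x) = 64*x - 16
f'(-6.8212) = 64*-6.8212 - 16 = -452.5568
x_1 = -6.8212 - 0.2*-452.5568 = 83.6902


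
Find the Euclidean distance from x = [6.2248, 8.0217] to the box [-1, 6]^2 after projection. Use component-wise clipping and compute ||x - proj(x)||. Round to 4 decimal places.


Project each component onto [-1, 6].
clip(6.2248) = 6.0, clip(8.0217) = 6.0
Projection = [6.0, 6.0]
Squared diffs: [0.0505, 4.0873]
Distance = sqrt(4.1378) = 2.0342


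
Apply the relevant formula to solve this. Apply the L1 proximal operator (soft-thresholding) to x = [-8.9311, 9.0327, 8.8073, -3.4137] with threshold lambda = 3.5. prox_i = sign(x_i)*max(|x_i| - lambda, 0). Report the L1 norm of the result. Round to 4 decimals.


Soft-thresholding with lambda = 3.5:
prox(-8.9311) = sign(-8.9311)*max(|-8.9311| - 3.5, 0) = -5.4311
prox(9.0327) = sign(9.0327)*max(|9.0327| - 3.5, 0) = 5.5327
prox(8.8073) = sign(8.8073)*max(|8.8073| - 3.5, 0) = 5.3073
prox(-3.4137) = sign(-3.4137)*max(|-3.4137| - 3.5, 0) = 0.0
prox(x) = [-5.4311, 5.5327, 5.3073, 0.0]
||prox(x)||_1 = 5.4311 + 5.5327 + 5.3073 + 0.0 = 16.2711


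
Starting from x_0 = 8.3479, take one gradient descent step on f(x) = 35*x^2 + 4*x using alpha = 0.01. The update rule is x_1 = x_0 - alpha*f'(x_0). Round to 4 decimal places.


We compute the gradient at x_0 and apply the update.
f'(x) = 70*x + 4
f'(8.3479) = 70*8.3479 + 4 = 588.353
x_1 = 8.3479 - 0.01*588.353 = 2.4644


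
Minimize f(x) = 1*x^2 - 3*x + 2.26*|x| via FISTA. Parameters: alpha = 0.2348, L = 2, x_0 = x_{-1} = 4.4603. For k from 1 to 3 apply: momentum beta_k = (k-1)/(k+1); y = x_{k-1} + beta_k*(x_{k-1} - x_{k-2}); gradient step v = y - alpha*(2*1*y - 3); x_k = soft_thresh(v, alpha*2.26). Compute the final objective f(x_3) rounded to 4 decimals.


FISTA on f(x) = 1*x^2 - 3*x + 2.26*|x|
L = 2, alpha = 0.2348
Iteration 1: beta = 0.0, y = 4.4603 + 0.0*(4.4603 - 4.4603) = 4.4603
  grad(y) = 5.9206, v = y - alpha*grad = 3.0701
  prox(v) = soft_thresh(3.0701, 0.5306) = 2.5395
Iteration 2: beta = 0.3333, y = 2.5395 + 0.3333*(2.5395 - 4.4603) = 1.8992
  grad(y) = 0.7985, v = y - alpha*grad = 1.7117
  prox(v) = soft_thresh(1.7117, 0.5306) = 1.1811
Iteration 3: beta = 0.5, y = 1.1811 + 0.5*(1.1811 - 2.5395) = 0.5019
  grad(y) = -1.9962, v = y - alpha*grad = 0.9706
  prox(v) = soft_thresh(0.9706, 0.5306) = 0.44
f(x_3) = 1*0.44^2 - 3*0.44 + 2.26*|0.44| = -0.132


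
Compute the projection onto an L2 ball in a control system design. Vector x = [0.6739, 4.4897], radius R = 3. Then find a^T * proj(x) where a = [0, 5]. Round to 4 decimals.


Step 1: Compute ||x|| (intermediates to 6 decimals).
||x|| = sqrt(0.6739^2 + 4.4897^2) = 4.539994
Step 2: Project.
Since ||x|| > R, scale = R/||x|| = 3/4.539994 = 0.660794, proj(x) = scale * x
proj(x) = [0.445309, 2.966767]
Step 3: Dot product.
a^T * proj(x) = 0*0.445309 + 5*2.966767 = 14.8338


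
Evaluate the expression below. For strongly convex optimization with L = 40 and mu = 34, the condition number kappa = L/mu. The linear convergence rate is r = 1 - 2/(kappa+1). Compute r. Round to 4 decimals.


Step 1: Compute the condition number.
kappa = L/mu = 40/34 = 1.1765
Step 2: Compute the convergence rate.
r = 1 - 2/(kappa + 1) = 1 - 2*mu/(L + mu) = (L - mu)/(L + mu) = 6/74 = 0.0811


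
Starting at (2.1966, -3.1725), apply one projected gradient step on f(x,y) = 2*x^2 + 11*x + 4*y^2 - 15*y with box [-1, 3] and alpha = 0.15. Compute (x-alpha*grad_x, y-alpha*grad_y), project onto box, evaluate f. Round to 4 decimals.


Step 1: Compute gradient at (2.1966, -3.1725).
grad_x = 2*2*2.1966 + 11 = 19.7864
grad_y = 2*4*-3.1725 - 15 = -40.38
Step 2: Gradient step.
x_raw = 2.1966 - 0.15*19.7864 = -0.7714
y_raw = -3.1725 - 0.15*-40.38 = 2.8845
Step 3: Project onto [-1, 3].
x_proj = clip(-0.7714) = -0.7714
y_proj = clip(2.8845) = 2.8845
Step 4: Evaluate f.
f(-0.7714, 2.8845) = -17.2811


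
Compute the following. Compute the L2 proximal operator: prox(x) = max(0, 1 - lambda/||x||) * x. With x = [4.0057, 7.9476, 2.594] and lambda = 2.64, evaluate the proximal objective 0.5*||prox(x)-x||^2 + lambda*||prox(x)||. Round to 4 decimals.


Step 1: Compute ||x||.
||x|| = 9.2703
Step 2: Compute scaling factor.
scale = max(0, 1 - 2.64/9.2703) = 0.7152
Step 3: prox(x) = [2.865, 5.6843, 1.8553]
||prox(x)|| = 6.6303
Step 4: Proximal objective.
0.5*||prox-x||^2 = 3.4848
lambda*||prox|| = 17.504
Total = 20.9888


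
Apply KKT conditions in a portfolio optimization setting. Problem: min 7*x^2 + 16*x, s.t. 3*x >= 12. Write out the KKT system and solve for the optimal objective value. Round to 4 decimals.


Step 1: Try lambda = 0 (constraint inactive).
x_unc = -16/(2*7) = -1.1429
Check: 3*-1.1429 = -3.4287 < 12 -- violated!
Step 2: Constraint must be active: 3*x = 12
x* = 12/3 = 4.0
lambda = (2*7*4.0 + 16)/3 = 24.0
Step 3: Compute optimal value.
f(x*) = 7*4.0^2 + 16*4.0 = 176.0


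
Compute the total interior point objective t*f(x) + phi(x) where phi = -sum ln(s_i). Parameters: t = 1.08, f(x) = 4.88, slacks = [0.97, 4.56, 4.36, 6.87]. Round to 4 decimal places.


Step 1: Compute log-barrier.
ln values: [-0.0305, 1.5173, 1.4725, 1.9272]
phi = -(-0.0305 + 1.5173 + 1.4725 + 1.9272) = -4.8865
Step 2: Compute augmented objective.
t*f(x) = 1.08*4.88 = 5.2704
Total = 5.2704 - 4.8865 = 0.3839


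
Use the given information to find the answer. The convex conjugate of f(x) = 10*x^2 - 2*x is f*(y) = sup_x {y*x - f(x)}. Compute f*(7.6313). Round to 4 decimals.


f*(y) = sup_x {y*x - a*x^2 - b*x} = sup_x {(y-b)*x - a*x^2}
FOC: (y - b) - 2a*x = 0 => x* = (y - b)/(2a)
x* = (7.6313 + 2)/(2*10) = 0.4816
f*(7.6313) = (y-b)^2/(4a) = (7.6313 + 2)^2/(4*10)
= 92.7619/40 = 2.319


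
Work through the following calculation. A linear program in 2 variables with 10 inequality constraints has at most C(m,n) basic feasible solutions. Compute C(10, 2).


Each vertex corresponds to some choice of n active constraints out of m, so the number of vertices is at most C(m, n) = m! / (n!(m-n)!).
m = 10, n = 2
Numerator: 10 * 9
Denominator: 2! = 2
C(10, 2) = 45


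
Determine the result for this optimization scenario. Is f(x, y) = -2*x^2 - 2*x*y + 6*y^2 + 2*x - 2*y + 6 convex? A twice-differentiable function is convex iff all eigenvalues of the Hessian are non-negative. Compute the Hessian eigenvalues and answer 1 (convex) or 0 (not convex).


The Hessian of f(x,y) = -2*x^2 - 2*x*y + 6*y^2 + 2*x - 2*y + 6 is:
H = [[-4, -2], [-2, 12]]
Trace = -4 + 12 = 8
Determinant = -4*12 - (-2)^2 = -52
Discriminant = (8)^2 - 4*-52 = 272.0
Eigenvalues: lambda_1 = -4.2462, lambda_2 = 12.2462
The function is not convex.

0


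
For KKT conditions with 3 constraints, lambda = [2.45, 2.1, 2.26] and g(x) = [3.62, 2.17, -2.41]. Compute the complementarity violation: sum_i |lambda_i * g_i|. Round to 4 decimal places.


KKT complementary slackness check:
lambda_1 * g_1 = 2.45 * 3.62 = 8.869
lambda_2 * g_2 = 2.1 * 2.17 = 4.557
lambda_3 * g_3 = 2.26 * -2.41 = -5.4466
Total violation = 8.869 + 4.557 + 5.4466 = 18.8726


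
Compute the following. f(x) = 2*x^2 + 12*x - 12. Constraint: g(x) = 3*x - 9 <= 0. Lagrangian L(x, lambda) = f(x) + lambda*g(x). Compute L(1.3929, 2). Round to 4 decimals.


Step 1: Evaluate f(x).
f(1.3929) = 2*1.3929^2 + 12*1.3929 - 12 = 8.5951
Step 2: Evaluate g(x).
g(1.3929) = 3*1.3929 - 9 = -4.8213
Step 3: Compute Lagrangian.
L = 8.5951 + 2*-4.8213 = -1.0475


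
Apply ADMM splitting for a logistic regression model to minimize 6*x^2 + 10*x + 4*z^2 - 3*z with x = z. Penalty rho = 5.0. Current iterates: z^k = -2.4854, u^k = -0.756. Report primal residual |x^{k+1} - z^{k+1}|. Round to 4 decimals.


ADMM iteration with rho = 5.0, z^k = -2.4854, u^k = -0.756
Step 1: x-update.
Minimize 6*x^2 + 10*x + (5.0/2)*(x + 2.4854 - 0.756)^2
FOC: (2*6 + 5.0)*x = -10 + 5.0*(-2.4854 + 0.756)
x^{k+1} = -1.0969
Step 2: z-update.
Minimize 4*z^2 - 3*z + (5.0/2)*(-1.0969 - z - 0.756)^2
FOC: (2*4 + 5.0)*z = 3 + 5.0*(-1.0969 - 0.756)
z^{k+1} = -0.4819
Step 3: u-update.
u^{k+1} = -0.756 - 1.0969 + 0.4819 = -1.371
Step 4: Primal residual = |-1.0969 + 0.4819| = 0.615


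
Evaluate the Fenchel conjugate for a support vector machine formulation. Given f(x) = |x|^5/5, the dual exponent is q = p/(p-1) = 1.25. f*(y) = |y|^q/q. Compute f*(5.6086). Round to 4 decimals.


The conjugate exponent q satisfies 1/p + 1/q = 1.
p = 5, so q = 5/(5 - 1) = 1.25
|y|^q = 5.6086^1.25 = 8.6311
f*(5.6086) = 8.6311 / 1.25 = 6.9049


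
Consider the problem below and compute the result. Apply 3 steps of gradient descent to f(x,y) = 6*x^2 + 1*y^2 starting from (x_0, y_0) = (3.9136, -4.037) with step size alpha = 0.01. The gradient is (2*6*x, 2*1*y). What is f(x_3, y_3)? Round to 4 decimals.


Gradient descent on f(x,y) = 6*x^2 + 1*y^2.
Starting point: (3.9136, -4.037), alpha = 0.01
Step 1: grad_x = 2*6*3.9136 = 46.9632, grad_y = 2*1*-4.037 = -8.074
  x_1 = 3.9136 - 0.01*46.9632 = 3.444
  y_1 = -4.037 - 0.01*-8.074 = -3.9563
Step 2: grad_x = 2*6*3.444 = 41.3276, grad_y = 2*1*-3.9563 = -7.9125
  x_2 = 3.444 - 0.01*41.3276 = 3.0307
  y_2 = -3.9563 - 0.01*-7.9125 = -3.8771
Step 3: grad_x = 2*6*3.0307 = 36.3683, grad_y = 2*1*-3.8771 = -7.7543
  x_3 = 3.0307 - 0.01*36.3683 = 2.667
  y_3 = -3.8771 - 0.01*-7.7543 = -3.7996
f(2.667, -3.7996) = 6*2.667^2 + 1*(-3.7996)^2 = 57.1145


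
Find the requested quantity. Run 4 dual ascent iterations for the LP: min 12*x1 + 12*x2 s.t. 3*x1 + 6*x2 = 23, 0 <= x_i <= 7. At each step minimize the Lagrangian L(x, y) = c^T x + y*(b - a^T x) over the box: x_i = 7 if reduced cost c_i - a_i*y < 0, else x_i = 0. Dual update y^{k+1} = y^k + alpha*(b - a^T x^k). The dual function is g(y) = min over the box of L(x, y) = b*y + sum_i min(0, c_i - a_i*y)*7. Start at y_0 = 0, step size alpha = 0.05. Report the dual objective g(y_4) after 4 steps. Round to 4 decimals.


Dual ascent for LP: min 12*x1 + 12*x2, 3*x1 + 6*x2 = 23, 0 <= x_i <= 7
Step 1: y^k = 0.0, reduced costs: (12.0, 12.0)
  x^k = (0.0, 0.0), subgradient = b - a^T x = 23.0
  y^{k+1} = 0.0 + 0.05*23.0 = 1.15
Step 2: y^k = 1.15, reduced costs: (8.55, 5.1)
  x^k = (0.0, 0.0), subgradient = b - a^T x = 23.0
  y^{k+1} = 1.15 + 0.05*23.0 = 2.3
Step 3: y^k = 2.3, reduced costs: (5.1, -1.8)
  x^k = (0.0, 7.0), subgradient = b - a^T x = -19.0
  y^{k+1} = 2.3 + 0.05*-19.0 = 1.35
Step 4: y^k = 1.35, reduced costs: (7.95, 3.9)
  x^k = (0.0, 0.0), subgradient = b - a^T x = 23.0
  y^{k+1} = 1.35 + 0.05*23.0 = 2.5
Dual objective at y_4 = 2.5: reduced costs (4.5, -3.0), box minimizer x = (0.0, 7.0)
g(y_4) = b*y + (c1 - a1*y)*x1 + (c2 - a2*y)*x2 = 23*2.5 + 4.5*0.0 + (-3.0)*7.0 = 57.5 + 0.0 - 21.0 = 36.5


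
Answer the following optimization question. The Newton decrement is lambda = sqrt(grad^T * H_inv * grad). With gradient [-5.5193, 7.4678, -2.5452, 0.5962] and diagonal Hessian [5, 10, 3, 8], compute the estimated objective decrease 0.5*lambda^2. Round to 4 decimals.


Step 1: H is diagonal, so H^(-1) * g = [-1.1039, 0.7468, -0.8484, 0.0745].
Step 2: g^T H^(-1) g = sum_i g_i^2 / H_ii
  = (-5.5193)^2/5 + (7.4678)^2/10 + (-2.5452)^2/3 + (0.5962)^2/8
  = 6.0925 + 5.5768 + 2.1593 + 0.0444 = 13.8731
Step 3: Objective decrease = 0.5 * g^T H^(-1) g = 6.9366


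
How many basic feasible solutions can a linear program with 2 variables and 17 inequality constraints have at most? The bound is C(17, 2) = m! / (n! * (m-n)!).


Each vertex corresponds to some choice of n active constraints out of m, so the number of vertices is at most C(m, n) = m! / (n!(m-n)!).
m = 17, n = 2
Numerator: 17 * 16
Denominator: 2! = 2
C(17, 2) = 136


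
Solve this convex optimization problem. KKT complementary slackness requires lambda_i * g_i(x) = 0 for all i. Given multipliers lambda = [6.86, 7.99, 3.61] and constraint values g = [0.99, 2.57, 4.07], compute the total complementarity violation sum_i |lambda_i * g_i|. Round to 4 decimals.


KKT complementary slackness check:
lambda_1 * g_1 = 6.86 * 0.99 = 6.7914
lambda_2 * g_2 = 7.99 * 2.57 = 20.5343
lambda_3 * g_3 = 3.61 * 4.07 = 14.6927
Total violation = 6.7914 + 20.5343 + 14.6927 = 42.0184


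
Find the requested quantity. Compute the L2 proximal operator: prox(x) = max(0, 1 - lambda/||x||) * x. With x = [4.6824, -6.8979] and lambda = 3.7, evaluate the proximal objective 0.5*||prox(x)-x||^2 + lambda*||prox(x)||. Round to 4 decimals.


Step 1: Compute ||x||.
||x|| = 8.337
Step 2: Compute scaling factor.
scale = max(0, 1 - 3.7/8.337) = 0.5562
Step 3: prox(x) = [2.6043, -3.8366]
||prox(x)|| = 4.637
Step 4: Proximal objective.
0.5*||prox-x||^2 = 6.845
lambda*||prox|| = 17.1569
Total = 24.002


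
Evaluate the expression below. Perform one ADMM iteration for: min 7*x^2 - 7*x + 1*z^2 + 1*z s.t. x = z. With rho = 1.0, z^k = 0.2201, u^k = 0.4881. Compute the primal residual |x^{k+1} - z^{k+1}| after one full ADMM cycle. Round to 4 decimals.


ADMM iteration with rho = 1.0, z^k = 0.2201, u^k = 0.4881
Step 1: x-update.
Minimize 7*x^2 - 7*x + (1.0/2)*(x - 0.2201 + 0.4881)^2
FOC: (2*7 + 1.0)*x = 7 + 1.0*(0.2201 - 0.4881)
x^{k+1} = 0.4488
Step 2: z-update.
Minimize 1*z^2 + 1*z + (1.0/2)*(0.4488 - z + 0.4881)^2
FOC: (2*1 + 1.0)*z = -1 + 1.0*(0.4488 + 0.4881)
z^{k+1} = -0.021
Step 3: u-update.
u^{k+1} = 0.4881 + 0.4488 + 0.021 = 0.9579
Step 4: Primal residual = |0.4488 + 0.021| = 0.4698


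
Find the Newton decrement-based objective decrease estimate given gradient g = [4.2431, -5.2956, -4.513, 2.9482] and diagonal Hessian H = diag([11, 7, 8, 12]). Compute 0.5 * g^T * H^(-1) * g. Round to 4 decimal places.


Step 1: H is diagonal, so H^(-1) * g = [0.3857, -0.7565, -0.5641, 0.2457].
Step 2: g^T H^(-1) g = sum_i g_i^2 / H_ii
  = (4.2431)^2/11 + (-5.2956)^2/7 + (-4.513)^2/8 + (2.9482)^2/12
  = 1.6367 + 4.0062 + 2.5459 + 0.7243 = 8.9131
Step 3: Objective decrease = 0.5 * g^T H^(-1) g = 4.4566


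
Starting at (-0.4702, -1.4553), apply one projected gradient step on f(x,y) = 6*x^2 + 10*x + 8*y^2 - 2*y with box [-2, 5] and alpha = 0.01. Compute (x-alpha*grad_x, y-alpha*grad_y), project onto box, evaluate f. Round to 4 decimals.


Step 1: Compute gradient at (-0.4702, -1.4553).
grad_x = 2*6*-0.4702 + 10 = 4.3576
grad_y = 2*8*-1.4553 - 2 = -25.2848
Step 2: Gradient step.
x_raw = -0.4702 - 0.01*4.3576 = -0.5138
y_raw = -1.4553 - 0.01*-25.2848 = -1.2025
Step 3: Project onto [-2, 5].
x_proj = clip(-0.5138) = -0.5138
y_proj = clip(-1.2025) = -1.2025
Step 4: Evaluate f.
f(-0.5138, -1.2025) = 10.4181


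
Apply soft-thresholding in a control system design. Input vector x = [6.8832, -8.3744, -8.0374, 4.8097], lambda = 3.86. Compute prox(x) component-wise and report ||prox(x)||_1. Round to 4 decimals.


Soft-thresholding with lambda = 3.86:
prox(6.8832) = sign(6.8832)*max(|6.8832| - 3.86, 0) = 3.0232
prox(-8.3744) = sign(-8.3744)*max(|-8.3744| - 3.86, 0) = -4.5144
prox(-8.0374) = sign(-8.0374)*max(|-8.0374| - 3.86, 0) = -4.1774
prox(4.8097) = sign(4.8097)*max(|4.8097| - 3.86, 0) = 0.9497
prox(x) = [3.0232, -4.5144, -4.1774, 0.9497]
||prox(x)||_1 = 3.0232 + 4.5144 + 4.1774 + 0.9497 = 12.6647


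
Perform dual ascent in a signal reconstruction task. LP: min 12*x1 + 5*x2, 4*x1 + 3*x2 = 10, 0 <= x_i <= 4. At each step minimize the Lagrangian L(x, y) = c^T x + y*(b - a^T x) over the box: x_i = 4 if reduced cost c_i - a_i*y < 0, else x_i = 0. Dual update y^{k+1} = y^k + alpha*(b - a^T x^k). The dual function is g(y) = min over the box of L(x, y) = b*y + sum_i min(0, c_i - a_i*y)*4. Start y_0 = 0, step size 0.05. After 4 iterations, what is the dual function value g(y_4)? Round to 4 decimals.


Dual ascent for LP: min 12*x1 + 5*x2, 4*x1 + 3*x2 = 10, 0 <= x_i <= 4
Step 1: y^k = 0.0, reduced costs: (12.0, 5.0)
  x^k = (0.0, 0.0), subgradient = b - a^T x = 10.0
  y^{k+1} = 0.0 + 0.05*10.0 = 0.5
Step 2: y^k = 0.5, reduced costs: (10.0, 3.5)
  x^k = (0.0, 0.0), subgradient = b - a^T x = 10.0
  y^{k+1} = 0.5 + 0.05*10.0 = 1.0
Step 3: y^k = 1.0, reduced costs: (8.0, 2.0)
  x^k = (0.0, 0.0), subgradient = b - a^T x = 10.0
  y^{k+1} = 1.0 + 0.05*10.0 = 1.5
Step 4: y^k = 1.5, reduced costs: (6.0, 0.5)
  x^k = (0.0, 0.0), subgradient = b - a^T x = 10.0
  y^{k+1} = 1.5 + 0.05*10.0 = 2.0
Dual objective at y_4 = 2.0: reduced costs (4.0, -1.0), box minimizer x = (0.0, 4.0)
g(y_4) = b*y + (c1 - a1*y)*x1 + (c2 - a2*y)*x2 = 10*2.0 + 4.0*0.0 + (-1.0)*4.0 = 20.0 + 0.0 - 4.0 = 16.0


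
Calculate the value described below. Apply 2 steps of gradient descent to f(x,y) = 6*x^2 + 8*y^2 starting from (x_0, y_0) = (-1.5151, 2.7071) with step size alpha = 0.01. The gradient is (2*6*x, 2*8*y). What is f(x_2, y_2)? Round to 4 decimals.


Gradient descent on f(x,y) = 6*x^2 + 8*y^2.
Starting point: (-1.5151, 2.7071), alpha = 0.01
Step 1: grad_x = 2*6*-1.5151 = -18.1812, grad_y = 2*8*2.7071 = 43.3136
  x_1 = -1.5151 - 0.01*-18.1812 = -1.3333
  y_1 = 2.7071 - 0.01*43.3136 = 2.274
Step 2: grad_x = 2*6*-1.3333 = -15.9995, grad_y = 2*8*2.274 = 36.3834
  x_2 = -1.3333 - 0.01*-15.9995 = -1.1733
  y_2 = 2.274 - 0.01*36.3834 = 1.9101
f(-1.1733, 1.9101) = 6*(-1.1733)^2 + 8*1.9101^2 = 37.4485


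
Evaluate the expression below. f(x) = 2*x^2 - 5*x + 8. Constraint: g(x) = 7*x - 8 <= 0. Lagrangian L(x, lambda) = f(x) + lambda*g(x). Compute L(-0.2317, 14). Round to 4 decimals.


Step 1: Evaluate f(x).
f(-0.2317) = 2*(-0.2317)^2 - 5*(-0.2317) + 8 = 9.2659
Step 2: Evaluate g(x).
g(-0.2317) = 7*-0.2317 - 8 = -9.6219
Step 3: Compute Lagrangian.
L = 9.2659 + 14*-9.6219 = -125.4407


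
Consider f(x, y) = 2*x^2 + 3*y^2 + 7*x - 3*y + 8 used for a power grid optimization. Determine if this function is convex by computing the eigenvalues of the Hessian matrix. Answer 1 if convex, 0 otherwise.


The Hessian of f(x,y) = 2*x^2 + 3*y^2 + 7*x - 3*y + 8 is:
H = [[4, 0], [0, 6]]
Trace = 4 + 6 = 10
Determinant = 4*6 - (0)^2 = 24
Discriminant = (10)^2 - 4*24 = 4.0
Eigenvalues: lambda_1 = 4.0, lambda_2 = 6.0
The function is convex.

1


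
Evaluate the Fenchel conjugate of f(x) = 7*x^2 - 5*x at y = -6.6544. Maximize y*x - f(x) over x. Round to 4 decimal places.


f*(y) = sup_x {y*x - a*x^2 - b*x} = sup_x {(y-b)*x - a*x^2}
FOC: (y - b) - 2a*x = 0 => x* = (y - b)/(2a)
x* = (-6.6544 + 5)/(2*7) = -0.1182
f*(-6.6544) = (y-b)^2/(4a) = (-6.6544 + 5)^2/(4*7)
= 2.737/28 = 0.0978


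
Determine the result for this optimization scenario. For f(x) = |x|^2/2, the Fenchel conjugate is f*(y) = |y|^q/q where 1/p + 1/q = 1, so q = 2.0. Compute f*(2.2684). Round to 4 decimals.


The conjugate exponent q satisfies 1/p + 1/q = 1.
p = 2, so q = 2/(2 - 1) = 2.0
|y|^q = 2.2684^2.0 = 5.1456
f*(2.2684) = 5.1456 / 2.0 = 2.5728


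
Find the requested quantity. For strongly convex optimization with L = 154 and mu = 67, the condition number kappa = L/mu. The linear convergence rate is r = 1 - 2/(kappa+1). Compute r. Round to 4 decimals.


Step 1: Compute the condition number.
kappa = L/mu = 154/67 = 2.2985
Step 2: Compute the convergence rate.
r = 1 - 2/(kappa + 1) = 1 - 2*mu/(L + mu) = (L - mu)/(L + mu) = 87/221 = 0.3937


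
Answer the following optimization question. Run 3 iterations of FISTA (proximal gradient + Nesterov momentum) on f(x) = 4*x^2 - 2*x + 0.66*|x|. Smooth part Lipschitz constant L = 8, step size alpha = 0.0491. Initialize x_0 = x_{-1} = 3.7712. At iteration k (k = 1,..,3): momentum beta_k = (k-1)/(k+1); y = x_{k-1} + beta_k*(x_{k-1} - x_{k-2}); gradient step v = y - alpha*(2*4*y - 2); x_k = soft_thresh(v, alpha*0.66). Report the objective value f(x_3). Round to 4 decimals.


FISTA on f(x) = 4*x^2 - 2*x + 0.66*|x|
L = 8, alpha = 0.0491
Iteration 1: beta = 0.0, y = 3.7712 + 0.0*(3.7712 - 3.7712) = 3.7712
  grad(y) = 28.1696, v = y - alpha*grad = 2.3881
  prox(v) = soft_thresh(2.3881, 0.0324) = 2.3557
Iteration 2: beta = 0.3333, y = 2.3557 + 0.3333*(2.3557 - 3.7712) = 1.8838
  grad(y) = 13.0706, v = y - alpha*grad = 1.2421
  prox(v) = soft_thresh(1.2421, 0.0324) = 1.2097
Iteration 3: beta = 0.5, y = 1.2097 + 0.5*(1.2097 - 2.3557) = 0.6366
  grad(y) = 3.0931, v = y - alpha*grad = 0.4848
  prox(v) = soft_thresh(0.4848, 0.0324) = 0.4524
f(x_3) = 4*0.4524^2 - 2*0.4524 + 0.66*|0.4524| = 0.2124


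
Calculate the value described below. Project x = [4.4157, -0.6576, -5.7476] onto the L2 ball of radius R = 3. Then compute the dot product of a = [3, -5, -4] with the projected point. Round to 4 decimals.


Step 1: Compute ||x|| (intermediates to 6 decimals).
||x|| = sqrt(4.4157^2 + (-0.6576)^2 + (-5.7476)^2) = 7.277757
Step 2: Project.
Since ||x|| > R, scale = R/||x|| = 3/7.277757 = 0.412215, proj(x) = scale * x
proj(x) = [1.820218, -0.271073, -2.369247]
Step 3: Dot product.
a^T * proj(x) = 3*1.820218 - 5*(-0.271073) - 4*(-2.369247) = 16.293


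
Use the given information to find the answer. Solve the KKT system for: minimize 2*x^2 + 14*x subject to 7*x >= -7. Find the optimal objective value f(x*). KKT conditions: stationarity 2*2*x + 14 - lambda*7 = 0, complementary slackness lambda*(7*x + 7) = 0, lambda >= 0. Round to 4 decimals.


Step 1: Try lambda = 0 (constraint inactive).
x_unc = -14/(2*2) = -3.5
Check: 7*-3.5 = -24.5 < -7 -- violated!
Step 2: Constraint must be active: 7*x = -7
x* = -7/7 = -1.0
lambda = (2*2*(-1.0) + 14)/7 = 1.4286
Step 3: Compute optimal value.
f(x*) = 2*(-1.0)^2 + 14*(-1.0) = -12.0
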